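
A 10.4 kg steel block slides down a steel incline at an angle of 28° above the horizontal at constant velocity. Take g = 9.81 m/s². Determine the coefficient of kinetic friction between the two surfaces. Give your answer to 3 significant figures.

At constant velocity the net force along the incline is zero: mg sin 28° = μ mg cos 28°.
So μ = tan 28° = 0.4695 / 0.8829 = 0.5318.

0.532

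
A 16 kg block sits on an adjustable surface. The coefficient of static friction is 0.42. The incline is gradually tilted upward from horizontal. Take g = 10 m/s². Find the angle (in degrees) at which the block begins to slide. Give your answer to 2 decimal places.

At the threshold of sliding, static friction is at its maximum μ_s N and exactly balances the weight component along the incline: mg sin θ = μ_s mg cos θ.
Hence tan θ = μ_s = 0.42, so θ = arctan(0.42) = 22.7824°.

22.78°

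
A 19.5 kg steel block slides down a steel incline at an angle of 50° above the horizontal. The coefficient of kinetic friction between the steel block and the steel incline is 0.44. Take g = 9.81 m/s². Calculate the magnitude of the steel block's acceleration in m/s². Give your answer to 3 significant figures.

4.74 m/s²

Resolving the weight along the incline: the component pulling the steel block down the slope is mg sin 50° = 19.5 × 9.81 × 0.7660 = 146.532 N, and the normal force is N = mg cos 50° = 19.5 × 9.81 × 0.6428 = 122.964 N.
Kinetic friction acts up the slope with magnitude f = μN = 0.44 × 122.964 = 54.104 N.
Net force along the incline is 146.532 − 54.104 = 92.428 N, so a = 92.428 / 19.5 = 4.7399 m/s².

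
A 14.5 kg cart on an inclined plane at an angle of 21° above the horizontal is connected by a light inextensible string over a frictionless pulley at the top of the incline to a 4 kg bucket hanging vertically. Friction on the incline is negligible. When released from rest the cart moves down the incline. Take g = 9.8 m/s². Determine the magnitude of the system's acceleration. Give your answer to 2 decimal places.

For the cart on the incline: the weight component along the slope is m₁g sin 21° = 14.5 × 9.8 × 0.3584 = 50.929 N and the normal force is N = m₁g cos 21° = 132.662 N.
Newton's second law for the cart (down-slope positive): 50.929 − T = 14.5 a. For the hanging bucket (upward positive): T − 4 × 9.8 = 4 a.
Adding the two equations eliminates T: 11.729 = 18.5 a, so a = 0.6340 m/s².

0.63 m/s²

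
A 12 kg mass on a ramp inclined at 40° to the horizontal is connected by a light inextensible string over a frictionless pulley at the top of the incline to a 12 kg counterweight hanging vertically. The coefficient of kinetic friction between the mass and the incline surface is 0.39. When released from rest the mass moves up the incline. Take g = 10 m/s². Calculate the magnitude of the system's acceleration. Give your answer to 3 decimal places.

0.292 m/s²

For the mass on the incline: the weight component along the slope is m₁g sin 40° = 12 × 10 × 0.6428 = 77.136 N and the normal force is N = m₁g cos 40° = 91.925 N.
Kinetic friction opposes the mass's motion up the incline: f = μN = 0.39 × 91.925 = 35.851 N acting down the slope.
Newton's second law for the mass (up-slope positive): T − 77.136 − 35.851 = 12 a. For the hanging counterweight (downward positive): 12 × 10 − T = 12 a.
Adding the two equations eliminates T: 7.013 = 24 a, so a = 0.2922 m/s².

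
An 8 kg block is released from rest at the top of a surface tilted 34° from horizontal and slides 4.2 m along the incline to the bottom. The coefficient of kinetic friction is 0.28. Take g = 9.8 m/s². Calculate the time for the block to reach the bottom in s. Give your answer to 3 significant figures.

1.62 s

The weight component along the incline is mg sin 34° = 43.841 N and the normal force is N = mg cos 34° = 64.997 N.
Friction up the slope is f = μN = 0.28 × 64.997 = 18.199 N, so the net downslope force is 43.841 − 18.199 = 25.642 N and a = 25.642 / 8 = 3.2052 m/s².
Starting from rest, L = ½at², so t = √(2L/a) = √(2 × 4.2 / 3.2052) = 1.6189 s.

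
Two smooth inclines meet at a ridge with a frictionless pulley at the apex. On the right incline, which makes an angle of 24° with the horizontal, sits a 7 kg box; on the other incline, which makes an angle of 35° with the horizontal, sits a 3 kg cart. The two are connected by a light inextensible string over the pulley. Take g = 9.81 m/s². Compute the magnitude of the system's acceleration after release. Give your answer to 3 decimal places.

Resolve each weight along its own incline: the 7 kg mass has component 7 × 9.81 × sin 24° = 27.931 N down its slope, and the 3 kg mass has 3 × 9.81 × sin 35° = 16.880 N down its slope.
The 7 kg side's 27.931 N exceeds the other side's 16.880 N, so that mass slides down and the 3 kg mass slides up. Taking that direction as positive, Newton's second law for the whole system gives 27.931 − 16.880 = (7 + 3) a, so a = 11.051 / 10 = 1.1051 m/s².

1.105 m/s²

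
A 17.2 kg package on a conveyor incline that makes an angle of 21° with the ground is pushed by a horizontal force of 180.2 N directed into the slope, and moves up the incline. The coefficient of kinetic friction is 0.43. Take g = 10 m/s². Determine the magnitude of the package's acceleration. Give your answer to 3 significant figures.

The horizontal push has components F cos 21° = 180.2 × 0.9336 = 168.235 N up the incline and F sin 21° = 180.2 × 0.3584 = 64.584 N pressing into the surface.
The normal force is therefore N = mg cos 21° + F sin 21° = 160.579 + 64.584 = 225.163 N, and kinetic friction down the slope is μN = 0.43 × 225.163 = 96.820 N.
Along the incline: F cos 21° − mg sin 21° − μN = ma, so 168.235 − 61.645 − 96.820 = 17.2 a, giving a = 0.5680 m/s².

0.568 m/s²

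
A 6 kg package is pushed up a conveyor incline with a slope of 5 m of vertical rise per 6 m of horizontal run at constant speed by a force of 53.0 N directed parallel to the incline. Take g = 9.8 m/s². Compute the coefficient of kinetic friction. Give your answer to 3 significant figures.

0.340

At constant speed ΣF = 0 along the incline. The applied 53.0 N acts up the slope; the weight component mg sin 39.81° = 37.643 N and kinetic friction μN both act down the slope.
So 53.0 = 37.643 + μ × 45.171, giving μ = (53.0 − 37.643) / 45.171 = 0.3400.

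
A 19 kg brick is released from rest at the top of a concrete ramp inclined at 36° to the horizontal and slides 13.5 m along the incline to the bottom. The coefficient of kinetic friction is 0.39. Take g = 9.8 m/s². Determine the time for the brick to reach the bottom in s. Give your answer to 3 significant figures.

The weight component along the incline is mg sin 36° = 109.446 N and the normal force is N = mg cos 36° = 150.639 N.
Friction up the slope is f = μN = 0.39 × 150.639 = 58.749 N, so the net downslope force is 109.446 − 58.749 = 50.697 N and a = 50.697 / 19 = 2.6683 m/s².
Starting from rest, L = ½at², so t = √(2L/a) = √(2 × 13.5 / 2.6683) = 3.1810 s.

3.18 s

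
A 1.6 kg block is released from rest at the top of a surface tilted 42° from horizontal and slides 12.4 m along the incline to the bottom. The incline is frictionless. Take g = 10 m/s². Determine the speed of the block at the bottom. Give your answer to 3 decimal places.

12.882 m/s

The weight component along the incline is mg sin 42° = 10.706 N and the normal force is N = mg cos 42° = 11.890 N.
With no friction, a = g sin 42° = 6.6913 m/s².
Starting from rest over a distance of 12.4 m, v² = 2aL = 2 × 6.6913 × 12.4 = 165.9442, so v = 12.8819 m/s.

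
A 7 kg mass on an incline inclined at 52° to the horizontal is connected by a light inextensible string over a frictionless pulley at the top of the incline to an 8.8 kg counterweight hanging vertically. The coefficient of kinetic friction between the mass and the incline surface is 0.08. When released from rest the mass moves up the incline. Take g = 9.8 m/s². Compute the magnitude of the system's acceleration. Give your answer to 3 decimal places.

1.823 m/s²

For the mass on the incline: the weight component along the slope is m₁g sin 52° = 7 × 9.8 × 0.7880 = 54.057 N and the normal force is N = m₁g cos 52° = 42.234 N.
Kinetic friction opposes the mass's motion up the incline: f = μN = 0.08 × 42.234 = 3.379 N acting down the slope.
Newton's second law for the mass (up-slope positive): T − 54.057 − 3.379 = 7 a. For the hanging counterweight (downward positive): 8.8 × 9.8 − T = 8.8 a.
Adding the two equations eliminates T: 28.804 = 15.8 a, so a = 1.8230 m/s².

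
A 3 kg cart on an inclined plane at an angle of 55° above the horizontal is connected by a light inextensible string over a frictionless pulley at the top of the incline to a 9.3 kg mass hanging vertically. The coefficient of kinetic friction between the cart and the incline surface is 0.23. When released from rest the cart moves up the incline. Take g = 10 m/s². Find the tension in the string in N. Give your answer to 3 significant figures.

For the cart on the incline: the weight component along the slope is m₁g sin 55° = 3 × 10 × 0.8192 = 24.576 N and the normal force is N = m₁g cos 55° = 17.207 N.
Kinetic friction opposes the cart's motion up the incline: f = μN = 0.23 × 17.207 = 3.958 N acting down the slope.
Newton's second law for the cart (up-slope positive): T − 24.576 − 3.958 = 3 a. For the hanging mass (downward positive): 9.3 × 10 − T = 9.3 a.
Adding the two equations eliminates T: 64.466 = 12.3 a, so a = 5.2411 m/s².
Then from the hanging mass's equation, T = 9.3 × (10 − 5.2411) = 44.258 N.

44.3 N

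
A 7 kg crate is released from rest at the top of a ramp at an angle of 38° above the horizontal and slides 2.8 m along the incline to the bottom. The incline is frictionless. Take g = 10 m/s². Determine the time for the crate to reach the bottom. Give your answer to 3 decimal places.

The weight component along the incline is mg sin 38° = 43.096 N and the normal force is N = mg cos 38° = 55.161 N.
With no friction, a = g sin 38° = 6.1566 m/s².
Starting from rest, L = ½at², so t = √(2L/a) = √(2 × 2.8 / 6.1566) = 0.9537 s.

0.954 s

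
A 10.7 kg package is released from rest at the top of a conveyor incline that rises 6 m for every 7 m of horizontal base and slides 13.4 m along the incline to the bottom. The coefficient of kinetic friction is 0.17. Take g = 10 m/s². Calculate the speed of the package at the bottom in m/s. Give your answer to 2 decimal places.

The weight component along the incline is mg sin 40.60° = 69.635 N and the normal force is N = mg cos 40.60° = 81.240 N.
Friction up the slope is f = μN = 0.17 × 81.240 = 13.811 N, so the net downslope force is 69.635 − 13.811 = 55.824 N and a = 55.824 / 10.7 = 5.2172 m/s².
Starting from rest over a distance of 13.4 m, v² = 2aL = 2 × 5.2172 × 13.4 = 139.8210, so v = 11.8246 m/s.

11.82 m/s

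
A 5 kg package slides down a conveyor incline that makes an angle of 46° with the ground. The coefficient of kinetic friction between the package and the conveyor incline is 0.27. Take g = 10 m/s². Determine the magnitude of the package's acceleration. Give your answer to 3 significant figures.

5.32 m/s²

Resolving the weight along the incline: the component pulling the package down the slope is mg sin 46° = 5 × 10 × 0.7193 = 35.965 N, and the normal force is N = mg cos 46° = 5 × 10 × 0.6947 = 34.735 N.
Kinetic friction acts up the slope with magnitude f = μN = 0.27 × 34.735 = 9.378 N.
Net force along the incline is 35.965 − 9.378 = 26.587 N, so a = 26.587 / 5 = 5.3174 m/s².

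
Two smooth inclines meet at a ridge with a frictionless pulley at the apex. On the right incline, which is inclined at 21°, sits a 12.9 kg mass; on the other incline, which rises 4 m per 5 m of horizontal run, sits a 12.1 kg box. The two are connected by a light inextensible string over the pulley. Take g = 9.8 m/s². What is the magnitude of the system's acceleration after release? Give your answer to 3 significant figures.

Resolve each weight along its own incline: the 12.9 kg mass has component 12.9 × 9.8 × sin 21° = 45.305 N down its slope, and the 12.1 kg mass has 12.1 × 9.8 × sin 38.66° = 74.076 N down its slope.
The 12.1 kg side's 74.076 N exceeds the other side's 45.305 N, so that mass slides down and the 12.9 kg mass slides up. Taking that direction as positive, Newton's second law for the whole system gives 74.076 − 45.305 = (12.9 + 12.1) a, so a = 28.771 / 25 = 1.1508 m/s².

1.15 m/s²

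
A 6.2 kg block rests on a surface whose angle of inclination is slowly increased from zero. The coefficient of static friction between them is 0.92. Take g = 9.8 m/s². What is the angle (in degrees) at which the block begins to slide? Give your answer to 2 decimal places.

42.61°

At the threshold of sliding, static friction is at its maximum μ_s N and exactly balances the weight component along the incline: mg sin θ = μ_s mg cos θ.
Hence tan θ = μ_s = 0.92, so θ = arctan(0.92) = 42.6141°.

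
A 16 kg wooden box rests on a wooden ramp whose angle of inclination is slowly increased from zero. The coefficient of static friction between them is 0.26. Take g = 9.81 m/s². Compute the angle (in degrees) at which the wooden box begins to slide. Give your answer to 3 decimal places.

14.574°

At the threshold of sliding, static friction is at its maximum μ_s N and exactly balances the weight component along the incline: mg sin θ = μ_s mg cos θ.
Hence tan θ = μ_s = 0.26, so θ = arctan(0.26) = 14.5742°.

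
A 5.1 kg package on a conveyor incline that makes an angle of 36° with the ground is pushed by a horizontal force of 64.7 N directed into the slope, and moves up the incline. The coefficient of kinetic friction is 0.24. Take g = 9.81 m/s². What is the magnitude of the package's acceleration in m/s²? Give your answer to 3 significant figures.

0.803 m/s²

The horizontal push has components F cos 36° = 64.7 × 0.8090 = 52.342 N up the incline and F sin 36° = 64.7 × 0.5878 = 38.031 N pressing into the surface.
The normal force is therefore N = mg cos 36° + F sin 36° = 40.475 + 38.031 = 78.506 N, and kinetic friction down the slope is μN = 0.24 × 78.506 = 18.841 N.
Along the incline: F cos 36° − mg sin 36° − μN = ma, so 52.342 − 29.408 − 18.841 = 5.1 a, giving a = 0.8025 m/s².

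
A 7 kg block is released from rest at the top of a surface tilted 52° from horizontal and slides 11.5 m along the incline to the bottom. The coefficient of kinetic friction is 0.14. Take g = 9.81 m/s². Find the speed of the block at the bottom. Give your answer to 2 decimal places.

The weight component along the incline is mg sin 52° = 54.113 N and the normal force is N = mg cos 52° = 42.277 N.
Friction up the slope is f = μN = 0.14 × 42.277 = 5.919 N, so the net downslope force is 54.113 − 5.919 = 48.194 N and a = 48.194 / 7 = 6.8849 m/s².
Starting from rest over a distance of 11.5 m, v² = 2aL = 2 × 6.8849 × 11.5 = 158.3527, so v = 12.5838 m/s.

12.58 m/s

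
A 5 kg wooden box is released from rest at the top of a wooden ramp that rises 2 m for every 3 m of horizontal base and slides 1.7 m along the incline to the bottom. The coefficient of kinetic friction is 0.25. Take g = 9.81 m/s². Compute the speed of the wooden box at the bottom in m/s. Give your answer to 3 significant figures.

3.40 m/s

The weight component along the incline is mg sin 33.69° = 27.208 N and the normal force is N = mg cos 33.69° = 40.812 N.
Friction up the slope is f = μN = 0.25 × 40.812 = 10.203 N, so the net downslope force is 27.208 − 10.203 = 17.005 N and a = 17.005 / 5 = 3.4010 m/s².
Starting from rest over a distance of 1.7 m, v² = 2aL = 2 × 3.4010 × 1.7 = 11.5634, so v = 3.4005 m/s.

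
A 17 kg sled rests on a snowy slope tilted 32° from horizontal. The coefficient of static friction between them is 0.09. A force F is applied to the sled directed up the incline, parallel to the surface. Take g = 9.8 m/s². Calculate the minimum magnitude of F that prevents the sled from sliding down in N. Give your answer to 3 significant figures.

The normal force is N = mg cos 32° = 141.285 N. With F at its minimum the sled is on the verge of sliding down, so static friction is at its maximum μ_s N = 0.09 × 141.285 = 12.716 N and acts up the slope.
Equilibrium along the incline: F + μ_s N = mg sin 32°, so F = 88.285 − 12.716 = 75.569 N.

75.6 N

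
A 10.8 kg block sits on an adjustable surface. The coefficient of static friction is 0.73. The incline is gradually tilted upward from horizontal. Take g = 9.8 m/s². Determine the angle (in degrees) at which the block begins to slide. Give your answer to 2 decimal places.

At the threshold of sliding, static friction is at its maximum μ_s N and exactly balances the weight component along the incline: mg sin θ = μ_s mg cos θ.
Hence tan θ = μ_s = 0.73, so θ = arctan(0.73) = 36.1294°.

36.13°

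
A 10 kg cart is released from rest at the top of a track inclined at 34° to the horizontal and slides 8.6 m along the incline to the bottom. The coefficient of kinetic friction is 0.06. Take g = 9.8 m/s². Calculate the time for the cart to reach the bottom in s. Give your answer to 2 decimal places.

The weight component along the incline is mg sin 34° = 54.801 N and the normal force is N = mg cos 34° = 81.246 N.
Friction up the slope is f = μN = 0.06 × 81.246 = 4.875 N, so the net downslope force is 54.801 − 4.875 = 49.926 N and a = 49.926 / 10 = 4.9926 m/s².
Starting from rest, L = ½at², so t = √(2L/a) = √(2 × 8.6 / 4.9926) = 1.8561 s.

1.86 s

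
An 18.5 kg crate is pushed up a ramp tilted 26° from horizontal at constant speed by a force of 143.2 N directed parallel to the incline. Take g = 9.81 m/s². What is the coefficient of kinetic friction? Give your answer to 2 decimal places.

0.39

At constant speed ΣF = 0 along the incline. The applied 143.2 N acts up the slope; the weight component mg sin 26° = 79.558 N and kinetic friction μN both act down the slope.
So 143.2 = 79.558 + μ × 163.118, giving μ = (143.2 − 79.558) / 163.118 = 0.3902.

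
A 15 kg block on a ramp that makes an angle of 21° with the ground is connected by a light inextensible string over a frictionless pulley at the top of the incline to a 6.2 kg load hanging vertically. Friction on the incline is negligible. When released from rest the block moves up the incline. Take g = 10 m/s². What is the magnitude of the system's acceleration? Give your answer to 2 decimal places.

For the block on the incline: the weight component along the slope is m₁g sin 21° = 15 × 10 × 0.3584 = 53.760 N and the normal force is N = m₁g cos 21° = 140.037 N.
Newton's second law for the block (up-slope positive): T − 53.760 = 15 a. For the hanging load (downward positive): 6.2 × 10 − T = 6.2 a.
Adding the two equations eliminates T: 8.240 = 21.2 a, so a = 0.3887 m/s².

0.39 m/s²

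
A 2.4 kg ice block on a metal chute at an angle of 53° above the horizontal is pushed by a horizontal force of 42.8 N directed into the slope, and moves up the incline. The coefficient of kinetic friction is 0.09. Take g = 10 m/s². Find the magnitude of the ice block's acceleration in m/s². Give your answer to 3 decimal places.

0.923 m/s²

The horizontal push has components F cos 53° = 42.8 × 0.6018 = 25.757 N up the incline and F sin 53° = 42.8 × 0.7986 = 34.180 N pressing into the surface.
The normal force is therefore N = mg cos 53° + F sin 53° = 14.443 + 34.180 = 48.623 N, and kinetic friction down the slope is μN = 0.09 × 48.623 = 4.376 N.
Along the incline: F cos 53° − mg sin 53° − μN = ma, so 25.757 − 19.166 − 4.376 = 2.4 a, giving a = 0.9229 m/s².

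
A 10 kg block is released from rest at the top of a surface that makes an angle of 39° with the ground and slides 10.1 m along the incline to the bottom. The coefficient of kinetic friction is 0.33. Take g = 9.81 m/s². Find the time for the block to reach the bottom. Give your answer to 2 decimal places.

2.35 s

The weight component along the incline is mg sin 39° = 61.736 N and the normal force is N = mg cos 39° = 76.238 N.
Friction up the slope is f = μN = 0.33 × 76.238 = 25.159 N, so the net downslope force is 61.736 − 25.159 = 36.577 N and a = 36.577 / 10 = 3.6577 m/s².
Starting from rest, L = ½at², so t = √(2L/a) = √(2 × 10.1 / 3.6577) = 2.3500 s.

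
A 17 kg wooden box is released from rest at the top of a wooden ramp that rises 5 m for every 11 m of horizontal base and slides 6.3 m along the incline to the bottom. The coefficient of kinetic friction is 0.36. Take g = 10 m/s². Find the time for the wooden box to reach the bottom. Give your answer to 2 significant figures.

The weight component along the incline is mg sin 24.44° = 70.347 N and the normal force is N = mg cos 24.44° = 154.762 N.
Friction up the slope is f = μN = 0.36 × 154.762 = 55.714 N, so the net downslope force is 70.347 − 55.714 = 14.633 N and a = 14.633 / 17 = 0.8608 m/s².
Starting from rest, L = ½at², so t = √(2L/a) = √(2 × 6.3 / 0.8608) = 3.8259 s.

3.8 s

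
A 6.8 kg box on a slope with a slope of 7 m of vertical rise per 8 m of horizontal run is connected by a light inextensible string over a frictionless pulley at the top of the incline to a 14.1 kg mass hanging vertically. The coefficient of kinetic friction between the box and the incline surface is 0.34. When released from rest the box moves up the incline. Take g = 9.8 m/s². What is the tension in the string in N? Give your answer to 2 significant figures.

86 N

For the box on the incline: the weight component along the slope is m₁g sin 41.19° = 6.8 × 9.8 × 0.6585 = 43.882 N and the normal force is N = m₁g cos 41.19° = 50.152 N.
Kinetic friction opposes the box's motion up the incline: f = μN = 0.34 × 50.152 = 17.052 N acting down the slope.
Newton's second law for the box (up-slope positive): T − 43.882 − 17.052 = 6.8 a. For the hanging mass (downward positive): 14.1 × 9.8 − T = 14.1 a.
Adding the two equations eliminates T: 77.246 = 20.9 a, so a = 3.6960 m/s².
Then from the hanging mass's equation, T = 14.1 × (9.8 − 3.6960) = 86.066 N.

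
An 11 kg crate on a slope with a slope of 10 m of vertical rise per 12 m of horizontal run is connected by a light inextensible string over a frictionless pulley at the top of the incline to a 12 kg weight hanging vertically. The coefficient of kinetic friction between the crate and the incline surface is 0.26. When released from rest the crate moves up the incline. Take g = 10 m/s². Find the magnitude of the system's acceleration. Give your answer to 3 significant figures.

1.20 m/s²

For the crate on the incline: the weight component along the slope is m₁g sin 39.81° = 11 × 10 × 0.6402 = 70.422 N and the normal force is N = m₁g cos 39.81° = 84.504 N.
Kinetic friction opposes the crate's motion up the incline: f = μN = 0.26 × 84.504 = 21.971 N acting down the slope.
Newton's second law for the crate (up-slope positive): T − 70.422 − 21.971 = 11 a. For the hanging weight (downward positive): 12 × 10 − T = 12 a.
Adding the two equations eliminates T: 27.607 = 23 a, so a = 1.2003 m/s².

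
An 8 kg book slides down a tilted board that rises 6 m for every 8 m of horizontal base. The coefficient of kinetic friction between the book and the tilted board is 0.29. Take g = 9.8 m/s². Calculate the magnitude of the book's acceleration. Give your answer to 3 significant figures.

3.61 m/s²

Resolving the weight along the incline: the component pulling the book down the slope is mg sin 36.87° = 8 × 9.8 × 0.6000 = 47.040 N, and the normal force is N = mg cos 36.87° = 8 × 9.8 × 0.8000 = 62.720 N.
Kinetic friction acts up the slope with magnitude f = μN = 0.29 × 62.720 = 18.189 N.
Net force along the incline is 47.040 − 18.189 = 28.851 N, so a = 28.851 / 8 = 3.6064 m/s².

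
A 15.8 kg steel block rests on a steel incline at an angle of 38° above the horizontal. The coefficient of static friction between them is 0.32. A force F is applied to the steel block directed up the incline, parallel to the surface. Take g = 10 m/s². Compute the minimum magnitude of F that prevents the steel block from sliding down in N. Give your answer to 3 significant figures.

57.4 N

The normal force is N = mg cos 38° = 124.506 N. With F at its minimum the steel block is on the verge of sliding down, so static friction is at its maximum μ_s N = 0.32 × 124.506 = 39.842 N and acts up the slope.
Equilibrium along the incline: F + μ_s N = mg sin 38°, so F = 97.275 − 39.842 = 57.433 N.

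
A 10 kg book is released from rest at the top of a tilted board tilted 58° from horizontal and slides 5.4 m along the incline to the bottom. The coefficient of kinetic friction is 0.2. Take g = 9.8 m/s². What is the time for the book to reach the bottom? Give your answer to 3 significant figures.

1.22 s

The weight component along the incline is mg sin 58° = 83.109 N and the normal force is N = mg cos 58° = 51.932 N.
Friction up the slope is f = μN = 0.2 × 51.932 = 10.386 N, so the net downslope force is 83.109 − 10.386 = 72.723 N and a = 72.723 / 10 = 7.2723 m/s².
Starting from rest, L = ½at², so t = √(2L/a) = √(2 × 5.4 / 7.2723) = 1.2186 s.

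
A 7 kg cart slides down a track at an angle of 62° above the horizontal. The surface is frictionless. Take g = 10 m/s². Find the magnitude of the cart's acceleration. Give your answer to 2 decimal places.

8.83 m/s²

Resolving the weight along the incline: the component pulling the cart down the slope is mg sin 62° = 7 × 10 × 0.8829 = 61.803 N, and the normal force is N = mg cos 62° = 7 × 10 × 0.4695 = 32.865 N.
With no friction the net force along the incline is 61.803 N, so a = g sin 62° = 61.803 / 7 = 8.8290 m/s².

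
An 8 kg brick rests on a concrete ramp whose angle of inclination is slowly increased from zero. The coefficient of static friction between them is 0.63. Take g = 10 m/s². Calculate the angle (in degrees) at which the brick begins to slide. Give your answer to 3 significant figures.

32.2°

At the threshold of sliding, static friction is at its maximum μ_s N and exactly balances the weight component along the incline: mg sin θ = μ_s mg cos θ.
Hence tan θ = μ_s = 0.63, so θ = arctan(0.63) = 32.2109°.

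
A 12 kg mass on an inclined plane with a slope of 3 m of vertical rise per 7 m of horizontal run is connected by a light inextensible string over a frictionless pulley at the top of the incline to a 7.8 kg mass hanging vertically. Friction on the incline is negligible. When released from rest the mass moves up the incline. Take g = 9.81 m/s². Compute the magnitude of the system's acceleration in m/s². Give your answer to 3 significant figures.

1.52 m/s²

For the mass on the incline: the weight component along the slope is m₁g sin 23.20° = 12 × 9.81 × 0.3939 = 46.370 N and the normal force is N = m₁g cos 23.20° = 108.202 N.
Newton's second law for the mass (up-slope positive): T − 46.370 = 12 a. For the hanging mass (downward positive): 7.8 × 9.81 − T = 7.8 a.
Adding the two equations eliminates T: 30.148 = 19.8 a, so a = 1.5226 m/s².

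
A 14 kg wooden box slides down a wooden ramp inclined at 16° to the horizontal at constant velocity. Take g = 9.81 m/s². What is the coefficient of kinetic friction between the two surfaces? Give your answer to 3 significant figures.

At constant velocity the net force along the incline is zero: mg sin 16° = μ mg cos 16°.
So μ = tan 16° = 0.2756 / 0.9613 = 0.2867.

0.287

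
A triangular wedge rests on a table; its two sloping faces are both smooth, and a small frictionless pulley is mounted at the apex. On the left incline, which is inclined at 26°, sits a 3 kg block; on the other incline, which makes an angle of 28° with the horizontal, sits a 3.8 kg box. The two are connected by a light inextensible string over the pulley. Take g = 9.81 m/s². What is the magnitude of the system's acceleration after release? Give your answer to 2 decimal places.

Resolve each weight along its own incline: the 3 kg mass has component 3 × 9.81 × sin 26° = 12.901 N down its slope, and the 3.8 kg mass has 3.8 × 9.81 × sin 28° = 17.501 N down its slope.
The 3.8 kg side's 17.501 N exceeds the other side's 12.901 N, so that mass slides down and the 3 kg mass slides up. Taking that direction as positive, Newton's second law for the whole system gives 17.501 − 12.901 = (3 + 3.8) a, so a = 4.600 / 6.8 = 0.6765 m/s².

0.68 m/s²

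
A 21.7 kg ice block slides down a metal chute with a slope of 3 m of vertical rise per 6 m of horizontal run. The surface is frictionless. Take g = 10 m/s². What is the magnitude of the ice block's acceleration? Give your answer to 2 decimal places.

Resolving the weight along the incline: the component pulling the ice block down the slope is mg sin 26.57° = 21.7 × 10 × 0.4472 = 97.042 N, and the normal force is N = mg cos 26.57° = 21.7 × 10 × 0.8944 = 194.085 N.
With no friction the net force along the incline is 97.042 N, so a = g sin 26.57° = 97.042 / 21.7 = 4.4720 m/s².

4.47 m/s²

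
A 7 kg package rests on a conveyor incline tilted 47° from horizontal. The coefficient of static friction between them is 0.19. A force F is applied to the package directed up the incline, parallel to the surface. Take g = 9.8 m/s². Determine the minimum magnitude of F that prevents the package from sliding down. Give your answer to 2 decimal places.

41.28 N

The normal force is N = mg cos 47° = 46.785 N. With F at its minimum the package is on the verge of sliding down, so static friction is at its maximum μ_s N = 0.19 × 46.785 = 8.889 N and acts up the slope.
Equilibrium along the incline: F + μ_s N = mg sin 47°, so F = 50.171 − 8.889 = 41.282 N.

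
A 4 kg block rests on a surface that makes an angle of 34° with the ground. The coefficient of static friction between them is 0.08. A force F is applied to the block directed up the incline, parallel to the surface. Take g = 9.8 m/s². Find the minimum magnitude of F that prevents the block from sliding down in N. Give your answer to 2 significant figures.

The normal force is N = mg cos 34° = 32.498 N. With F at its minimum the block is on the verge of sliding down, so static friction is at its maximum μ_s N = 0.08 × 32.498 = 2.600 N and acts up the slope.
Equilibrium along the incline: F + μ_s N = mg sin 34°, so F = 21.920 − 2.600 = 19.320 N.

19 N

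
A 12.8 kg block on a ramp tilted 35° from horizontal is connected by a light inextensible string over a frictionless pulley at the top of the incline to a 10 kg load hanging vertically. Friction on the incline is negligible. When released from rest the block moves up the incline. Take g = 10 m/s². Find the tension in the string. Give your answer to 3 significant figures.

For the block on the incline: the weight component along the slope is m₁g sin 35° = 12.8 × 10 × 0.5736 = 73.421 N and the normal force is N = m₁g cos 35° = 104.851 N.
Newton's second law for the block (up-slope positive): T − 73.421 = 12.8 a. For the hanging load (downward positive): 10 × 10 − T = 10 a.
Adding the two equations eliminates T: 26.579 = 22.8 a, so a = 1.1657 m/s².
Then from the hanging load's equation, T = 10 × (10 − 1.1657) = 88.343 N.

88.3 N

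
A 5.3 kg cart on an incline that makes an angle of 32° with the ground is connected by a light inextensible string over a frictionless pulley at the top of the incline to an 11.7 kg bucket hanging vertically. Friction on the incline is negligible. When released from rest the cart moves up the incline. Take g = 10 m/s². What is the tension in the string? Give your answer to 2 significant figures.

For the cart on the incline: the weight component along the slope is m₁g sin 32° = 5.3 × 10 × 0.5299 = 28.085 N and the normal force is N = m₁g cos 32° = 44.947 N.
Newton's second law for the cart (up-slope positive): T − 28.085 = 5.3 a. For the hanging bucket (downward positive): 11.7 × 10 − T = 11.7 a.
Adding the two equations eliminates T: 88.915 = 17 a, so a = 5.2303 m/s².
Then from the hanging bucket's equation, T = 11.7 × (10 − 5.2303) = 55.805 N.

56 N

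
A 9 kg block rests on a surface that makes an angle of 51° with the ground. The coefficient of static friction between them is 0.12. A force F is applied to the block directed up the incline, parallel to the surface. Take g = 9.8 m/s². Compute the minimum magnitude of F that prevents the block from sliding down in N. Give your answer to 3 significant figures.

61.9 N

The normal force is N = mg cos 51° = 55.506 N. With F at its minimum the block is on the verge of sliding down, so static friction is at its maximum μ_s N = 0.12 × 55.506 = 6.661 N and acts up the slope.
Equilibrium along the incline: F + μ_s N = mg sin 51°, so F = 68.544 − 6.661 = 61.883 N.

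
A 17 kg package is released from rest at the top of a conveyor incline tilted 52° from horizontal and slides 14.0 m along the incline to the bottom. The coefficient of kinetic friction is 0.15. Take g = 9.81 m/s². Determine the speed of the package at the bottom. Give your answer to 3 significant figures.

The weight component along the incline is mg sin 52° = 131.417 N and the normal force is N = mg cos 52° = 102.674 N.
Friction up the slope is f = μN = 0.15 × 102.674 = 15.401 N, so the net downslope force is 131.417 − 15.401 = 116.016 N and a = 116.016 / 17 = 6.8245 m/s².
Starting from rest over a distance of 14.0 m, v² = 2aL = 2 × 6.8245 × 14.0 = 191.0860, so v = 13.8234 m/s.

13.8 m/s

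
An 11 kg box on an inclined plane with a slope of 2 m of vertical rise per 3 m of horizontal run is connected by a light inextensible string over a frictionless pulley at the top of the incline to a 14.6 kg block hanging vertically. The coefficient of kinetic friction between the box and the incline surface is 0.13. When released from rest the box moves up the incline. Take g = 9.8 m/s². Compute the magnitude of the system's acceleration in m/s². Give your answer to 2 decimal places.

For the box on the incline: the weight component along the slope is m₁g sin 33.69° = 11 × 9.8 × 0.5547 = 59.797 N and the normal force is N = m₁g cos 33.69° = 89.695 N.
Kinetic friction opposes the box's motion up the incline: f = μN = 0.13 × 89.695 = 11.660 N acting down the slope.
Newton's second law for the box (up-slope positive): T − 59.797 − 11.660 = 11 a. For the hanging block (downward positive): 14.6 × 9.8 − T = 14.6 a.
Adding the two equations eliminates T: 71.623 = 25.6 a, so a = 2.7978 m/s².

2.80 m/s²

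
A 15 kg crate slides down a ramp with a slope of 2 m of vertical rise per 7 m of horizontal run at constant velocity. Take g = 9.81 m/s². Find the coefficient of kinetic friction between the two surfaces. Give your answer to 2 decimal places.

At constant velocity the net force along the incline is zero: mg sin 15.95° = μ mg cos 15.95°.
So μ = tan 15.95° = 0.2747 / 0.9615 = 0.2857.

0.29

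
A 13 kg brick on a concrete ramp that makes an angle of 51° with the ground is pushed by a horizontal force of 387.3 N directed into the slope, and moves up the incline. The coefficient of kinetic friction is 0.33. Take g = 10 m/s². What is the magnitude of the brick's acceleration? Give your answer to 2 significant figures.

1.3 m/s²

The horizontal push has components F cos 51° = 387.3 × 0.6293 = 243.728 N up the incline and F sin 51° = 387.3 × 0.7771 = 300.971 N pressing into the surface.
The normal force is therefore N = mg cos 51° + F sin 51° = 81.809 + 300.971 = 382.780 N, and kinetic friction down the slope is μN = 0.33 × 382.780 = 126.317 N.
Along the incline: F cos 51° − mg sin 51° − μN = ma, so 243.728 − 101.023 − 126.317 = 13 a, giving a = 1.2606 m/s².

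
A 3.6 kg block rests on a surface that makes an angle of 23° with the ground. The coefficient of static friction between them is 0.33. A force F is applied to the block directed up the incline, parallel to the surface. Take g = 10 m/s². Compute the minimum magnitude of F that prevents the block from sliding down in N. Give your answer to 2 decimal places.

The normal force is N = mg cos 23° = 33.138 N. With F at its minimum the block is on the verge of sliding down, so static friction is at its maximum μ_s N = 0.33 × 33.138 = 10.936 N and acts up the slope.
Equilibrium along the incline: F + μ_s N = mg sin 23°, so F = 14.066 − 10.936 = 3.130 N.

3.13 N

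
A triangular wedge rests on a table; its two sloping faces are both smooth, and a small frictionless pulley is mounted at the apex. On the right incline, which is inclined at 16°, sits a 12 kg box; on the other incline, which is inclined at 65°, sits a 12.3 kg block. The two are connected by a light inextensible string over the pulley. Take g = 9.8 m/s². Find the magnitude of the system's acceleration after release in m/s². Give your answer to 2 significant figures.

Resolve each weight along its own incline: the 12 kg mass has component 12 × 9.8 × sin 16° = 32.415 N down its slope, and the 12.3 kg mass has 12.3 × 9.8 × sin 65° = 109.246 N down its slope.
The 12.3 kg side's 109.246 N exceeds the other side's 32.415 N, so that mass slides down and the 12 kg mass slides up. Taking that direction as positive, Newton's second law for the whole system gives 109.246 − 32.415 = (12 + 12.3) a, so a = 76.831 / 24.3 = 3.1618 m/s².

3.2 m/s²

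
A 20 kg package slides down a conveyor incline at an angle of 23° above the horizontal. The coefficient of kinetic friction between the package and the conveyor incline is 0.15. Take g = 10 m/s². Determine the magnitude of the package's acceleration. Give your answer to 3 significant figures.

Resolving the weight along the incline: the component pulling the package down the slope is mg sin 23° = 20 × 10 × 0.3907 = 78.140 N, and the normal force is N = mg cos 23° = 20 × 10 × 0.9205 = 184.100 N.
Kinetic friction acts up the slope with magnitude f = μN = 0.15 × 184.100 = 27.615 N.
Net force along the incline is 78.140 − 27.615 = 50.525 N, so a = 50.525 / 20 = 2.5263 m/s².

2.53 m/s²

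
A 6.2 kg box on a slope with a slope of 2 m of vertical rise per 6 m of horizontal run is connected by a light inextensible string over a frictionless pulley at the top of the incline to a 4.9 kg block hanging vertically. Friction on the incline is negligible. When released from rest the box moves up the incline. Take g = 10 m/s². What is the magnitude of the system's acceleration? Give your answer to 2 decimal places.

2.65 m/s²

For the box on the incline: the weight component along the slope is m₁g sin 18.43° = 6.2 × 10 × 0.3162 = 19.604 N and the normal force is N = m₁g cos 18.43° = 58.818 N.
Newton's second law for the box (up-slope positive): T − 19.604 = 6.2 a. For the hanging block (downward positive): 4.9 × 10 − T = 4.9 a.
Adding the two equations eliminates T: 29.396 = 11.1 a, so a = 2.6483 m/s².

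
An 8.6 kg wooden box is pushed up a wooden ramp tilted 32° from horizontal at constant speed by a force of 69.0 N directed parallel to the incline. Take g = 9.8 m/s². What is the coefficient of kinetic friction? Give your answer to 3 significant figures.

At constant speed ΣF = 0 along the incline. The applied 69.0 N acts up the slope; the weight component mg sin 32° = 44.662 N and kinetic friction μN both act down the slope.
So 69.0 = 44.662 + μ × 71.473, giving μ = (69.0 − 44.662) / 71.473 = 0.3405.

0.341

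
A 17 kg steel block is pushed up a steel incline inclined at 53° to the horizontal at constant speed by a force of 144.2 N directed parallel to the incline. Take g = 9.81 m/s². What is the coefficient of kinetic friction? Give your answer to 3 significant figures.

0.110

At constant speed ΣF = 0 along the incline. The applied 144.2 N acts up the slope; the weight component mg sin 53° = 133.188 N and kinetic friction μN both act down the slope.
So 144.2 = 133.188 + μ × 100.365, giving μ = (144.2 − 133.188) / 100.365 = 0.1097.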